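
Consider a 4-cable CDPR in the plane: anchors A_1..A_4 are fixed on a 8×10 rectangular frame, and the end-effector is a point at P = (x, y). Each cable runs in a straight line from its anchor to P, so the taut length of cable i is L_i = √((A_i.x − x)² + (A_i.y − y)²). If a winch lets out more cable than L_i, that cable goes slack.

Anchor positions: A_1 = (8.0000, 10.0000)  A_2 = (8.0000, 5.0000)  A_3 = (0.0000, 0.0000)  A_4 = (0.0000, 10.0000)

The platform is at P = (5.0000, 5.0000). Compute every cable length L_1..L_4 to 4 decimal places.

L_1: Δ = A_1−P = (3.0000, 5.0000) → ‖Δ‖ = √34.0000 = 5.8310
L_2: Δ = A_2−P = (3.0000, 0.0000) → ‖Δ‖ = √9.0000 = 3.0000
L_3: Δ = A_3−P = (-5.0000, -5.0000) → ‖Δ‖ = √50.0000 = 7.0711
L_4: Δ = A_4−P = (-5.0000, 5.0000) → ‖Δ‖ = √50.0000 = 7.0711

(5.8310, 3.0000, 7.0711, 7.0711)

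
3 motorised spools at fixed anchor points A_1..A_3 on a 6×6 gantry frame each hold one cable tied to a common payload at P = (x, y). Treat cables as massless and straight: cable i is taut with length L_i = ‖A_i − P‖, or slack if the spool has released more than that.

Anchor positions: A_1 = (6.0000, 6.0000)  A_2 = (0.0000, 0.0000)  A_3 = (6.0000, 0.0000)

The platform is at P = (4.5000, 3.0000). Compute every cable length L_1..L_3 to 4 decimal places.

(3.3541, 5.4083, 3.3541)

L_1 = √((6.0000−4.5000)² + (6.0000−3.0000)²) = 3.3541
L_2 = √((0.0000−4.5000)² + (0.0000−3.0000)²) = 5.4083
L_3 = √((6.0000−4.5000)² + (0.0000−3.0000)²) = 3.3541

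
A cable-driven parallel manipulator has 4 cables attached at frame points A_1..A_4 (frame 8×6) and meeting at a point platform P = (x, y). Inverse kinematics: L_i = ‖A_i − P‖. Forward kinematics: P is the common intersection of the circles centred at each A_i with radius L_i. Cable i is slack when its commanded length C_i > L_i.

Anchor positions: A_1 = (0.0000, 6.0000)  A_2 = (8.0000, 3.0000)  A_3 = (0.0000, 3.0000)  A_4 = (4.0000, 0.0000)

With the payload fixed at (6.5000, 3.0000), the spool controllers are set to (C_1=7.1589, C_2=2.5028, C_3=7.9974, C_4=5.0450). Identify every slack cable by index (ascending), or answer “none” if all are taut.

cable 1: L_1 = ‖A_1−P‖ = 7.1589;  C_1 = 7.1589 → taut
cable 2: L_2 = ‖A_2−P‖ = 1.5000;  C_2 = 2.5028 → slack
cable 3: L_3 = ‖A_3−P‖ = 6.5000;  C_3 = 7.9974 → slack
cable 4: L_4 = ‖A_4−P‖ = 3.9051;  C_4 = 5.0450 → slack

2, 3, 4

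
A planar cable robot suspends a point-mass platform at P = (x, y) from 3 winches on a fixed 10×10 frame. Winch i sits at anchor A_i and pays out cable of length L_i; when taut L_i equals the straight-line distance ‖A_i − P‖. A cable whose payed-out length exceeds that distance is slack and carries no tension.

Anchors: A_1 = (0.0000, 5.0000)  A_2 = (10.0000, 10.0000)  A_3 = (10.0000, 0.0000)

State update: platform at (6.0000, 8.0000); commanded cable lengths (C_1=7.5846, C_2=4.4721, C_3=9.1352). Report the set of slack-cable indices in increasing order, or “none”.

1, 3

cable 1: L_1 = ‖A_1−P‖ = 6.7082;  C_1 = 7.5846 → slack
cable 2: L_2 = ‖A_2−P‖ = 4.4721;  C_2 = 4.4721 → taut
cable 3: L_3 = ‖A_3−P‖ = 8.9443;  C_3 = 9.1352 → slack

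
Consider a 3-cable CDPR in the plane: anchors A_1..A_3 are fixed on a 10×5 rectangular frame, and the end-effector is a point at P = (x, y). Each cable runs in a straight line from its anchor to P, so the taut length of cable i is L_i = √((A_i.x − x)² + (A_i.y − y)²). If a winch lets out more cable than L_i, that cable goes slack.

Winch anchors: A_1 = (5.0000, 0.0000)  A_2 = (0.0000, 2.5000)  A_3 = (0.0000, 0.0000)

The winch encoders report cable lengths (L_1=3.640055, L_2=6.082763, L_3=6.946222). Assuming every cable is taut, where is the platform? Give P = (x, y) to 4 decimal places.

(6.0000, 3.5000)

each cable: (A_i−P)·(A_i−P) = L_i²; let k_i = ‖A_i‖²−L_i²
k_1 = 25.0000+0.0000−13.2500 = 11.7500
row 1: 10.0000x − 5.0000y = 42.5000  (k_2=-30.7500)
row 2: 10.0000x + 0.0000y = 60.0000  (k_3=-48.2500)
Cramer on rows 1–2 → x = 6.0000, y = 3.5000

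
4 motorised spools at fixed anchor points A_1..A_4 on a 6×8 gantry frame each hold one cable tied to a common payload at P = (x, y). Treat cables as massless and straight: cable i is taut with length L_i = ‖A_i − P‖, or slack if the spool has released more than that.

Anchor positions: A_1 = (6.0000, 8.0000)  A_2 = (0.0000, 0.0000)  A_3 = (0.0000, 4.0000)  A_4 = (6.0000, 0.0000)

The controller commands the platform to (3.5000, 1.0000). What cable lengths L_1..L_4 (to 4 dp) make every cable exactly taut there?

(7.4330, 3.6401, 4.6098, 2.6926)

cable 1: Δx=2.5000, Δy=7.0000; L_1 = √(Δx²+Δy²) = 7.4330
cable 2: Δx=-3.5000, Δy=-1.0000; L_2 = √(Δx²+Δy²) = 3.6401
cable 3: Δx=-3.5000, Δy=3.0000; L_3 = √(Δx²+Δy²) = 4.6098
cable 4: Δx=2.5000, Δy=-1.0000; L_4 = √(Δx²+Δy²) = 2.6926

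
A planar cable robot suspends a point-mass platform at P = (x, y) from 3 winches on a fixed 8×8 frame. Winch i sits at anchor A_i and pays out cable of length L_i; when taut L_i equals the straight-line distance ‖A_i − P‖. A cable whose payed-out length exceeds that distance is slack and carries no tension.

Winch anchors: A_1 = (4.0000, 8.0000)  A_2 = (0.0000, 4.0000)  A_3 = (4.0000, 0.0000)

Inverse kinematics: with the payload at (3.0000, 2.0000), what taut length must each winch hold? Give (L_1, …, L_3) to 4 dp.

(6.0828, 3.6056, 2.2361)

L_1: Δ = A_1−P = (1.0000, 6.0000) → ‖Δ‖ = √37.0000 = 6.0828
L_2: Δ = A_2−P = (-3.0000, 2.0000) → ‖Δ‖ = √13.0000 = 3.6056
L_3: Δ = A_3−P = (1.0000, -2.0000) → ‖Δ‖ = √5.0000 = 2.2361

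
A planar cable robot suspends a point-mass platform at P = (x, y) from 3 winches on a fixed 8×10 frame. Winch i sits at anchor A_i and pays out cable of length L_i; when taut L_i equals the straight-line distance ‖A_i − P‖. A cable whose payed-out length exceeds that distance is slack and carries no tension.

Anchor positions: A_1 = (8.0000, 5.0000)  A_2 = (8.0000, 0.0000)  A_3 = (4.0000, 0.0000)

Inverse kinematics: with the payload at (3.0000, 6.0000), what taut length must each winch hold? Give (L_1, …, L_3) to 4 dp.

L_1 = √((8.0000−3.0000)² + (5.0000−6.0000)²) = 5.0990
L_2 = √((8.0000−3.0000)² + (0.0000−6.0000)²) = 7.8102
L_3 = √((4.0000−3.0000)² + (0.0000−6.0000)²) = 6.0828

(5.0990, 7.8102, 6.0828)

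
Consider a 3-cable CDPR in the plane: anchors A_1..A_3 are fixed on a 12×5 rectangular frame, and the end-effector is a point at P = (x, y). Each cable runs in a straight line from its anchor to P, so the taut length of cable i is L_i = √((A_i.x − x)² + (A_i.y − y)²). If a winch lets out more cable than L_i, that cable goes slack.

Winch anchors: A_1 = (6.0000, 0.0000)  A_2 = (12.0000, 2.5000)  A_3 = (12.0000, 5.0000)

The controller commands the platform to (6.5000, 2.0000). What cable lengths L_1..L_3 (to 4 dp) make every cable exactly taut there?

(2.0616, 5.5227, 6.2650)

cable 1: Δx=-0.5000, Δy=-2.0000; L_1 = √(Δx²+Δy²) = 2.0616
cable 2: Δx=5.5000, Δy=0.5000; L_2 = √(Δx²+Δy²) = 5.5227
cable 3: Δx=5.5000, Δy=3.0000; L_3 = √(Δx²+Δy²) = 6.2650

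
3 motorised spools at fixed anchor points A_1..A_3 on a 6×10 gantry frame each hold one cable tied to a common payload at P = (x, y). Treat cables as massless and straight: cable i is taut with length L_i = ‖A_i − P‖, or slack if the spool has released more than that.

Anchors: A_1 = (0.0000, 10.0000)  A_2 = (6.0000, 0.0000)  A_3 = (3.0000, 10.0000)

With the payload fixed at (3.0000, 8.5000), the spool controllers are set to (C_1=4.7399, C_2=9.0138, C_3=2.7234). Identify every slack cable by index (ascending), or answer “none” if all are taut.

cable 1: √((-3.0000)²+(1.5000)²)=3.3541, C_1=4.7399: slack
cable 2: √((3.0000)²+(-8.5000)²)=9.0139, C_2=9.0138: taut
cable 3: √((0.0000)²+(1.5000)²)=1.5000, C_3=2.7234: slack

1, 3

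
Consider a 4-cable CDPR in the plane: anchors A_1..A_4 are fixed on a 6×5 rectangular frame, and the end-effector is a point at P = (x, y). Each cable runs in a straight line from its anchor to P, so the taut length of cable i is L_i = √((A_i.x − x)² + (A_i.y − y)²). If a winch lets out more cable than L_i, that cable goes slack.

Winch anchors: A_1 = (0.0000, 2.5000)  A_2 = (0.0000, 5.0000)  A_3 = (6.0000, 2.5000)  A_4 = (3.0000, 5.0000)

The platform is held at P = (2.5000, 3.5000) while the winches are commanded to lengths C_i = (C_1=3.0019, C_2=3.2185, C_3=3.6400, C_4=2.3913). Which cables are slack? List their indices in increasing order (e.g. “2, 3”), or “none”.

1, 2, 4

cable 1: √((-2.5000)²+(-1.0000)²)=2.6926, C_1=3.0019: slack
cable 2: √((-2.5000)²+(1.5000)²)=2.9155, C_2=3.2185: slack
cable 3: √((3.5000)²+(-1.0000)²)=3.6401, C_3=3.6400: taut
cable 4: √((0.5000)²+(1.5000)²)=1.5811, C_4=2.3913: slack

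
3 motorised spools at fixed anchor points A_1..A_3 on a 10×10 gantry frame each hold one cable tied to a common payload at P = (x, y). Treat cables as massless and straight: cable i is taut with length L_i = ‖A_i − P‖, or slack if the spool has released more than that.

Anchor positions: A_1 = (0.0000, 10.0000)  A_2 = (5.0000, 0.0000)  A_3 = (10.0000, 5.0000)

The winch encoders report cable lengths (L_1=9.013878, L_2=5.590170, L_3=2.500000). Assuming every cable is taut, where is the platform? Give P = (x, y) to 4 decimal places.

circle eqns → linear via eq_j − eq_1; set c_j = A_j·A_j − L_j²
c_1 = 0.0000+100.0000−81.2500 = 18.7500
-10.0000·x + 20.0000·y = c_1−c_2 = 25.0000
-20.0000·x + 10.0000·y = c_1−c_3 = -100.0000
solve first two rows → x=7.5000, y=5.0000

(7.5000, 5.0000)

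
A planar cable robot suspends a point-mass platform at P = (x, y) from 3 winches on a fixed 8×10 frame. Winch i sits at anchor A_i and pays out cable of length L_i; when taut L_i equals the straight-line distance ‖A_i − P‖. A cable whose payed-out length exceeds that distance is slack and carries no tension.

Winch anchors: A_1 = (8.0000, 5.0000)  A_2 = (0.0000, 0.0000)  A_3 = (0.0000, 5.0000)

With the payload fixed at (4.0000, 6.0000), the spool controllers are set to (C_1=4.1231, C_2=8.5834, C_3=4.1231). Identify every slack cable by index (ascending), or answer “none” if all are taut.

2

cable 1: √((4.0000)²+(-1.0000)²)=4.1231, C_1=4.1231: taut
cable 2: √((-4.0000)²+(-6.0000)²)=7.2111, C_2=8.5834: slack
cable 3: √((-4.0000)²+(-1.0000)²)=4.1231, C_3=4.1231: taut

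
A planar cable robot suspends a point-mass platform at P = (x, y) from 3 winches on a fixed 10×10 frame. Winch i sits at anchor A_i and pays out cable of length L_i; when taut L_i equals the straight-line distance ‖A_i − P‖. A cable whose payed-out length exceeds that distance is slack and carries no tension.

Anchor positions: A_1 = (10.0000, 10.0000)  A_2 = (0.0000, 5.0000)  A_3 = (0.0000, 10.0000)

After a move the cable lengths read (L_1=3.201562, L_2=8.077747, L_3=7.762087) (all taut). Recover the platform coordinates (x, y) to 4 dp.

(7.5000, 8.0000)

expand ‖A_i−P‖²=L_i² and subtract eq 1 (c_i ≔ ‖A_i‖²−L_i²)
c_1 = 100.0000+100.0000−10.2500 = 189.7500
eq1−eq2 → [20.0000  10.0000]·P = 230.0000
eq1−eq3 → [20.0000  0.0000]·P = 150.0000
2×2 solve → P = (7.5000, 8.0000)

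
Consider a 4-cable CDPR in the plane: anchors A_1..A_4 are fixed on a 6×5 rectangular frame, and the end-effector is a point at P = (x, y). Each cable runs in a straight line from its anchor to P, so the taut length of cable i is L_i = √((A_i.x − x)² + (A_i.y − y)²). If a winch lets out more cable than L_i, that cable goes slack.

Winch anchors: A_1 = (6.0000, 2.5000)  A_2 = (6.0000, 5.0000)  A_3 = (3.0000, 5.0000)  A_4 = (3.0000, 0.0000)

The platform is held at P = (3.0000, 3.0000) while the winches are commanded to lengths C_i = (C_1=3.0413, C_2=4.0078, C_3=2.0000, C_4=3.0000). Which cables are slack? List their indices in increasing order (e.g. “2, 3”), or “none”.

cable 1: L_1 = ‖A_1−P‖ = 3.0414;  C_1 = 3.0413 → taut
cable 2: L_2 = ‖A_2−P‖ = 3.6056;  C_2 = 4.0078 → slack
cable 3: L_3 = ‖A_3−P‖ = 2.0000;  C_3 = 2.0000 → taut
cable 4: L_4 = ‖A_4−P‖ = 3.0000;  C_4 = 3.0000 → taut

2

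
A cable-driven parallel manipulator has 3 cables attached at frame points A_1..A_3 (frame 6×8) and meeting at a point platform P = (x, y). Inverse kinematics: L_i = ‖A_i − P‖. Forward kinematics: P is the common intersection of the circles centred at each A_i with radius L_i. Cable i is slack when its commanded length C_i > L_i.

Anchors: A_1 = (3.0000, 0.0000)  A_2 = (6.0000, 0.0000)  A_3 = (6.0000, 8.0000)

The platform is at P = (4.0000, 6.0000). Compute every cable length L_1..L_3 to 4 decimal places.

(6.0828, 6.3246, 2.8284)

L_1 = √((3.0000−4.0000)² + (0.0000−6.0000)²) = 6.0828
L_2 = √((6.0000−4.0000)² + (0.0000−6.0000)²) = 6.3246
L_3 = √((6.0000−4.0000)² + (8.0000−6.0000)²) = 2.8284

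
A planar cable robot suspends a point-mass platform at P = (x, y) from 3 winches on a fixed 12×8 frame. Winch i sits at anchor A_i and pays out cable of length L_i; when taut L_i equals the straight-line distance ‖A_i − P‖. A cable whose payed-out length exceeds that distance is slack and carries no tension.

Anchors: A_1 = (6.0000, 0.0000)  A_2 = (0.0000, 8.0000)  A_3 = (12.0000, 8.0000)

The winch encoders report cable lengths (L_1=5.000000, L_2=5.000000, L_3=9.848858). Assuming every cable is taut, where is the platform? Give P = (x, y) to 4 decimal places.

expand ‖A_i−P‖²=L_i² and subtract eq 1 (c_i ≔ ‖A_i‖²−L_i²)
c_1 = 36.0000+0.0000−25.0000 = 11.0000
eq1−eq2 → [12.0000  -16.0000]·P = -28.0000
eq1−eq3 → [-12.0000  -16.0000]·P = -100.0000
2×2 solve → P = (3.0000, 4.0000)

(3.0000, 4.0000)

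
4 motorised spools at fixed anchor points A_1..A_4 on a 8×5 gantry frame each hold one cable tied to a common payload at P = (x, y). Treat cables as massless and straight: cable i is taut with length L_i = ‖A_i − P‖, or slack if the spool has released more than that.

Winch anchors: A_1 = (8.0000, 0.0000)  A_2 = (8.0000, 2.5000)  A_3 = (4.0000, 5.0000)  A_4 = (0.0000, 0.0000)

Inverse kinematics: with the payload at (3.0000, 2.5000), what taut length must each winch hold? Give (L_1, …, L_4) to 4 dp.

L_1 = √((8.0000−3.0000)² + (0.0000−2.5000)²) = 5.5902
L_2 = √((8.0000−3.0000)² + (2.5000−2.5000)²) = 5.0000
L_3 = √((4.0000−3.0000)² + (5.0000−2.5000)²) = 2.6926
L_4 = √((0.0000−3.0000)² + (0.0000−2.5000)²) = 3.9051

(5.5902, 5.0000, 2.6926, 3.9051)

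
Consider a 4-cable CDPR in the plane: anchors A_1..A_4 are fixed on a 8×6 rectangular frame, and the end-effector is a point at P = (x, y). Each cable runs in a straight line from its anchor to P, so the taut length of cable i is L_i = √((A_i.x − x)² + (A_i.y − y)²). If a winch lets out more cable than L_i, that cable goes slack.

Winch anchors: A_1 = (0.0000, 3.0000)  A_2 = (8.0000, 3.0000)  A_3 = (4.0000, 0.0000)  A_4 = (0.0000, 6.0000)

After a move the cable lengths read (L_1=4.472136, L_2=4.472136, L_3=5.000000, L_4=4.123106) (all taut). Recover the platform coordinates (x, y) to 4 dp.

(4.0000, 5.0000)

expand ‖A_i−P‖²=L_i² and subtract eq 1 (c_i ≔ ‖A_i‖²−L_i²)
c_1 = 0.0000+9.0000−20.0000 = -11.0000
eq1−eq2 → [-16.0000  0.0000]·P = -64.0000
eq1−eq3 → [-8.0000  6.0000]·P = -2.0000
eq1−eq4 → [0.0000  -6.0000]·P = -30.0000
2×2 solve → P = (4.0000, 5.0000)
check cable 4: ‖A_4−P‖² = 17.0000 ≈ L_4² = 17.0000 ✓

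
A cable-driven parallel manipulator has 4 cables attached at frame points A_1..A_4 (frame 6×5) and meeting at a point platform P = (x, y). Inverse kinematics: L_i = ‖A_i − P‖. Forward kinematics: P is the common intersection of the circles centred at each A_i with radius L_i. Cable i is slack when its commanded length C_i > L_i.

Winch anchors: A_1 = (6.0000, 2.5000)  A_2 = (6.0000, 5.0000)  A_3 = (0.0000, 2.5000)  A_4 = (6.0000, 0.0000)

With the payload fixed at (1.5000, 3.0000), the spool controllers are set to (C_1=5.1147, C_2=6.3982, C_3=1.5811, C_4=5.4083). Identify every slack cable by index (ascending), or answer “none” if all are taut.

cable 1: √((4.5000)²+(-0.5000)²)=4.5277, C_1=5.1147: slack
cable 2: √((4.5000)²+(2.0000)²)=4.9244, C_2=6.3982: slack
cable 3: √((-1.5000)²+(-0.5000)²)=1.5811, C_3=1.5811: taut
cable 4: √((4.5000)²+(-3.0000)²)=5.4083, C_4=5.4083: taut

1, 2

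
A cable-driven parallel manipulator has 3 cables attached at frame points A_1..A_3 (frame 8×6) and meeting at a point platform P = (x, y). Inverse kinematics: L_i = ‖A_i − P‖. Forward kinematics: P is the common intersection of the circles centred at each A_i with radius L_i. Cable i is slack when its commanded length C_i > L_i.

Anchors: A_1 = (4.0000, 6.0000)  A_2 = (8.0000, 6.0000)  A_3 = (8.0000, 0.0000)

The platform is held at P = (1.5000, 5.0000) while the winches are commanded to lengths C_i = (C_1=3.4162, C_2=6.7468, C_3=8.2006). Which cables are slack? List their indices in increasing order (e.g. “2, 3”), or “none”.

cable 1: L_1 = ‖A_1−P‖ = 2.6926;  C_1 = 3.4162 → slack
cable 2: L_2 = ‖A_2−P‖ = 6.5765;  C_2 = 6.7468 → slack
cable 3: L_3 = ‖A_3−P‖ = 8.2006;  C_3 = 8.2006 → taut

1, 2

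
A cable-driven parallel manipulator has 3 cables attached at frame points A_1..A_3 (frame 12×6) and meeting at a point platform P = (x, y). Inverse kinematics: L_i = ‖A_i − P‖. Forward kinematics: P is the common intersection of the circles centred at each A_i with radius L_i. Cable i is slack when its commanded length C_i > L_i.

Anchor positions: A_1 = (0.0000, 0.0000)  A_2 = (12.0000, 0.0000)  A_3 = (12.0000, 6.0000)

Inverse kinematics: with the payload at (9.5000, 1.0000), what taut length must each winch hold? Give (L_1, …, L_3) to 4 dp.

(9.5525, 2.6926, 5.5902)

L_1 = √((0.0000−9.5000)² + (0.0000−1.0000)²) = 9.5525
L_2 = √((12.0000−9.5000)² + (0.0000−1.0000)²) = 2.6926
L_3 = √((12.0000−9.5000)² + (6.0000−1.0000)²) = 5.5902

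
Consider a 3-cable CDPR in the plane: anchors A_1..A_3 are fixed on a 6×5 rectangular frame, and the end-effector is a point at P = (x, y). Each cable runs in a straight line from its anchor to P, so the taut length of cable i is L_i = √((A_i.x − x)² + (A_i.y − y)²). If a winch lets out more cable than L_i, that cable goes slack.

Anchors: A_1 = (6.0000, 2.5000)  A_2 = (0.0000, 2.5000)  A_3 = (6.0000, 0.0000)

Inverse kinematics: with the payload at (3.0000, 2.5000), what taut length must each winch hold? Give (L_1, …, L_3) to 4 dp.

L_1: Δ = A_1−P = (3.0000, 0.0000) → ‖Δ‖ = √9.0000 = 3.0000
L_2: Δ = A_2−P = (-3.0000, 0.0000) → ‖Δ‖ = √9.0000 = 3.0000
L_3: Δ = A_3−P = (3.0000, -2.5000) → ‖Δ‖ = √15.2500 = 3.9051

(3.0000, 3.0000, 3.9051)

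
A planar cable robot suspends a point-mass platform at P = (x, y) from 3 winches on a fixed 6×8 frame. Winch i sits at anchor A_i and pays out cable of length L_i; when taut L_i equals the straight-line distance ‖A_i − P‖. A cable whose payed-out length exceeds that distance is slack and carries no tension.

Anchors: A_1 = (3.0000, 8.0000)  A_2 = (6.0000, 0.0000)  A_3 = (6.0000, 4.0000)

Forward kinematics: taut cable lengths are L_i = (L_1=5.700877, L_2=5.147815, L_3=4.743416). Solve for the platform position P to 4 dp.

circle eqns → linear via eq_j − eq_1; set k_j = A_j·A_j − L_j²
k_1 = 9.0000+64.0000−32.5000 = 40.5000
-6.0000·x + 16.0000·y = k_1−k_2 = 31.0000
-6.0000·x + 8.0000·y = k_1−k_3 = 11.0000
solve first two rows → x=1.5000, y=2.5000

(1.5000, 2.5000)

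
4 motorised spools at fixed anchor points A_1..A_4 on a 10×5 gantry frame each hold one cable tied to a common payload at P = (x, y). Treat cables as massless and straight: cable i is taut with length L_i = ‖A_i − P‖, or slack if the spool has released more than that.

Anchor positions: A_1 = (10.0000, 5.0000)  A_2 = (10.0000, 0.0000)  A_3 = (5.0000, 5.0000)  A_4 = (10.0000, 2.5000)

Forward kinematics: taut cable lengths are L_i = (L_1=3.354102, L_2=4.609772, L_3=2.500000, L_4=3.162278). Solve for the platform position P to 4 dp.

(7.0000, 3.5000)

each cable: (A_i−P)·(A_i−P) = L_i²; let k_i = ‖A_i‖²−L_i²
k_1 = 100.0000+25.0000−11.2500 = 113.7500
row 1: 0.0000x + 10.0000y = 35.0000  (k_2=78.7500)
row 2: 10.0000x + 0.0000y = 70.0000  (k_3=43.7500)
row 3: 0.0000x + 5.0000y = 17.5000  (k_4=96.2500)
Cramer on rows 1–2 → x = 7.0000, y = 3.5000
check cable 4: ‖A_4−P‖² = 10.0000 ≈ L_4² = 10.0000 ✓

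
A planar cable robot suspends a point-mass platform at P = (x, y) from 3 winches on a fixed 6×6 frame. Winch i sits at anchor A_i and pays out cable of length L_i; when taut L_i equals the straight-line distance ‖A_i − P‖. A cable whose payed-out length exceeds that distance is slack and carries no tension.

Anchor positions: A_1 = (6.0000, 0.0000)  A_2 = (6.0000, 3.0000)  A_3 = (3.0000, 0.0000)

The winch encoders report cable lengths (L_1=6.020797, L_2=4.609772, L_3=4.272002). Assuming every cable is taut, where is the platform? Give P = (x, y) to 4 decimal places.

(1.5000, 4.0000)

expand ‖A_i−P‖²=L_i² and subtract eq 1 (k_i ≔ ‖A_i‖²−L_i²)
k_1 = 36.0000+0.0000−36.2500 = -0.2500
eq1−eq2 → [0.0000  -6.0000]·P = -24.0000
eq1−eq3 → [6.0000  0.0000]·P = 9.0000
2×2 solve → P = (1.5000, 4.0000)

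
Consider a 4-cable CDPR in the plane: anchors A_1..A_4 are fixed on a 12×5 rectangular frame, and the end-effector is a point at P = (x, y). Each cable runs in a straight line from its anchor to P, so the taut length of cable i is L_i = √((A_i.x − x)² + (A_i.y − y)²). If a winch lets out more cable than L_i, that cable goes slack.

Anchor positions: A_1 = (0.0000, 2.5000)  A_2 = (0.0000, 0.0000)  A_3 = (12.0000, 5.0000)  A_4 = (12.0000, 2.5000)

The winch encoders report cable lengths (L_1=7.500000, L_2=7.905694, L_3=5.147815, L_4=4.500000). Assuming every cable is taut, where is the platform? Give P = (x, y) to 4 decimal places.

circle eqns → linear via eq_j − eq_1; set c_j = A_j·A_j − L_j²
c_1 = 0.0000+6.2500−56.2500 = -50.0000
0.0000·x + 5.0000·y = c_1−c_2 = 12.5000
-24.0000·x − 5.0000·y = c_1−c_3 = -192.5000
-24.0000·x + 0.0000·y = c_1−c_4 = -180.0000
solve first two rows → x=7.5000, y=2.5000
check cable 4: ‖A_4−P‖² = 20.2500 ≈ L_4² = 20.2500 ✓

(7.5000, 2.5000)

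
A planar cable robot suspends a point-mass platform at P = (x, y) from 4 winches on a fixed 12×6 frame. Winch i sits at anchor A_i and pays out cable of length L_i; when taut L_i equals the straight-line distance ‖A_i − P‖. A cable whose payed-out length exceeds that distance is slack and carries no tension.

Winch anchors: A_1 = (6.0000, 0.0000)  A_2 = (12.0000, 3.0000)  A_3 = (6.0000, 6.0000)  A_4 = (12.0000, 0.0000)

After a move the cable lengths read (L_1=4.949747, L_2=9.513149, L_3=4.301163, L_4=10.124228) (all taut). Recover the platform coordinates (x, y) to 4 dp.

expand ‖A_i−P‖²=L_i² and subtract eq 1 (q_i ≔ ‖A_i‖²−L_i²)
q_1 = 36.0000+0.0000−24.5000 = 11.5000
eq1−eq2 → [-12.0000  -6.0000]·P = -51.0000
eq1−eq3 → [0.0000  -12.0000]·P = -42.0000
eq1−eq4 → [-12.0000  0.0000]·P = -30.0000
2×2 solve → P = (2.5000, 3.5000)
check cable 4: ‖A_4−P‖² = 102.5000 ≈ L_4² = 102.5000 ✓

(2.5000, 3.5000)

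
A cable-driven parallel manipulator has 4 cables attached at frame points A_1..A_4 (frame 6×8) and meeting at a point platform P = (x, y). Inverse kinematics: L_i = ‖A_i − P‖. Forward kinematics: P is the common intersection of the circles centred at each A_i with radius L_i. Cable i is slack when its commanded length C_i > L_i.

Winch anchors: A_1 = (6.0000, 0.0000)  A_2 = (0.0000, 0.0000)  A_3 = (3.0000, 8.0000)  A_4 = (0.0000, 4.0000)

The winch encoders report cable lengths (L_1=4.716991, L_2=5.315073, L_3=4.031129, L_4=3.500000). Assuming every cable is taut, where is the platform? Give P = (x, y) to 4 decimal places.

each cable: (A_i−P)·(A_i−P) = L_i²; let k_i = ‖A_i‖²−L_i²
k_1 = 36.0000+0.0000−22.2500 = 13.7500
row 1: 12.0000x + 0.0000y = 42.0000  (k_2=-28.2500)
row 2: 6.0000x − 16.0000y = -43.0000  (k_3=56.7500)
row 3: 12.0000x − 8.0000y = 10.0000  (k_4=3.7500)
Cramer on rows 1–2 → x = 3.5000, y = 4.0000
check cable 4: ‖A_4−P‖² = 12.2500 ≈ L_4² = 12.2500 ✓

(3.5000, 4.0000)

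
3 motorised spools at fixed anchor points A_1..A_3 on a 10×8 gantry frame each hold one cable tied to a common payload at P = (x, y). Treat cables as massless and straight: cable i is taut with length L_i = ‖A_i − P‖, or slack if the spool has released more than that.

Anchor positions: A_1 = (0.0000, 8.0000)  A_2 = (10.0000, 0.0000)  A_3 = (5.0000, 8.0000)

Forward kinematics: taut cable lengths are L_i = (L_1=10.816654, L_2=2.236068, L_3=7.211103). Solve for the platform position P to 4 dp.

(9.0000, 2.0000)

expand ‖A_i−P‖²=L_i² and subtract eq 1 (c_i ≔ ‖A_i‖²−L_i²)
c_1 = 0.0000+64.0000−117.0000 = -53.0000
eq1−eq2 → [-20.0000  16.0000]·P = -148.0000
eq1−eq3 → [-10.0000  0.0000]·P = -90.0000
2×2 solve → P = (9.0000, 2.0000)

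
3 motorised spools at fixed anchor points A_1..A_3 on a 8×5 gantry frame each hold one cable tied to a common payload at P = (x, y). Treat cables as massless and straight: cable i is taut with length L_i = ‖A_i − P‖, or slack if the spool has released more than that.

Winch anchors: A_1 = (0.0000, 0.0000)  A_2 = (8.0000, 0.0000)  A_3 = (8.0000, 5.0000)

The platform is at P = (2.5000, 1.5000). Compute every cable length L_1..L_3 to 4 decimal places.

(2.9155, 5.7009, 6.5192)

cable 1: Δx=-2.5000, Δy=-1.5000; L_1 = √(Δx²+Δy²) = 2.9155
cable 2: Δx=5.5000, Δy=-1.5000; L_2 = √(Δx²+Δy²) = 5.7009
cable 3: Δx=5.5000, Δy=3.5000; L_3 = √(Δx²+Δy²) = 6.5192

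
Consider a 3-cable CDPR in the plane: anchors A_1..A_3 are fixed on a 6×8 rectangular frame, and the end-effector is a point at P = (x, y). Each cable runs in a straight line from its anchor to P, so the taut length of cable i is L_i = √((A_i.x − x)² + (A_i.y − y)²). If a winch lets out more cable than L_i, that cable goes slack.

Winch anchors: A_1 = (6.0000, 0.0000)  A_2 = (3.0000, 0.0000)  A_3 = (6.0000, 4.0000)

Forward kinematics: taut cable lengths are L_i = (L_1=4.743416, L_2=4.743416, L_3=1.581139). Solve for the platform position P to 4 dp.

each cable: (A_i−P)·(A_i−P) = L_i²; let k_i = ‖A_i‖²−L_i²
k_1 = 36.0000+0.0000−22.5000 = 13.5000
row 1: 6.0000x + 0.0000y = 27.0000  (k_2=-13.5000)
row 2: 0.0000x − 8.0000y = -36.0000  (k_3=49.5000)
Cramer on rows 1–2 → x = 4.5000, y = 4.5000

(4.5000, 4.5000)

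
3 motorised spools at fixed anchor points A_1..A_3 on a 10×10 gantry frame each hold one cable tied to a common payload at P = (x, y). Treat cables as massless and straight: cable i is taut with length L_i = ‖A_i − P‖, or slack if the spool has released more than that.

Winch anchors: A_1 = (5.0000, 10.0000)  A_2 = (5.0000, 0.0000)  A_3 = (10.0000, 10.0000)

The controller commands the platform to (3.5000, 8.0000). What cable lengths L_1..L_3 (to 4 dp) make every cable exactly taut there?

cable 1: Δx=1.5000, Δy=2.0000; L_1 = √(Δx²+Δy²) = 2.5000
cable 2: Δx=1.5000, Δy=-8.0000; L_2 = √(Δx²+Δy²) = 8.1394
cable 3: Δx=6.5000, Δy=2.0000; L_3 = √(Δx²+Δy²) = 6.8007

(2.5000, 8.1394, 6.8007)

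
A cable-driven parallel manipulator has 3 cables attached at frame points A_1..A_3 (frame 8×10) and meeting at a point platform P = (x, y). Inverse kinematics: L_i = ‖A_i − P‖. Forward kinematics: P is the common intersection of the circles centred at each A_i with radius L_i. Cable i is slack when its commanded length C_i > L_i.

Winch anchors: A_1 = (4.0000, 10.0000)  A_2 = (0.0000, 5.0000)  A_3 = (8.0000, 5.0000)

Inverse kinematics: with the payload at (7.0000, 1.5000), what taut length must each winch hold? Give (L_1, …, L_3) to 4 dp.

(9.0139, 7.8262, 3.6401)

L_1 = √((4.0000−7.0000)² + (10.0000−1.5000)²) = 9.0139
L_2 = √((0.0000−7.0000)² + (5.0000−1.5000)²) = 7.8262
L_3 = √((8.0000−7.0000)² + (5.0000−1.5000)²) = 3.6401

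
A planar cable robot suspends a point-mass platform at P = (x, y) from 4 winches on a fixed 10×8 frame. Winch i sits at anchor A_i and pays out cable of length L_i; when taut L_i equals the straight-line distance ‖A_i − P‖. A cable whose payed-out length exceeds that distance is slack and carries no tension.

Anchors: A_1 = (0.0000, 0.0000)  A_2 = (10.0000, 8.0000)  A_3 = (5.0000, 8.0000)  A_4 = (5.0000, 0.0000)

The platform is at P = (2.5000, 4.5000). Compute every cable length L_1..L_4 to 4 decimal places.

(5.1478, 8.2765, 4.3012, 5.1478)

L_1: Δ = A_1−P = (-2.5000, -4.5000) → ‖Δ‖ = √26.5000 = 5.1478
L_2: Δ = A_2−P = (7.5000, 3.5000) → ‖Δ‖ = √68.5000 = 8.2765
L_3: Δ = A_3−P = (2.5000, 3.5000) → ‖Δ‖ = √18.5000 = 4.3012
L_4: Δ = A_4−P = (2.5000, -4.5000) → ‖Δ‖ = √26.5000 = 5.1478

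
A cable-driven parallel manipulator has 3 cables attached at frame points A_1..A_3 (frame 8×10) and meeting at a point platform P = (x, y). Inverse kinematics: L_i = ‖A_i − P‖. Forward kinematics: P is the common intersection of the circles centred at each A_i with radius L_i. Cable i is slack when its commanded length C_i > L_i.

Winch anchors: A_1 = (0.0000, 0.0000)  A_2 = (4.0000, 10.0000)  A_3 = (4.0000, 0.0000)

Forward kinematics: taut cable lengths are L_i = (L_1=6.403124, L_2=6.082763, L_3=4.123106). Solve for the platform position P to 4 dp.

each cable: (A_i−P)·(A_i−P) = L_i²; let c_i = ‖A_i‖²−L_i²
c_1 = 0.0000+0.0000−41.0000 = -41.0000
row 1: -8.0000x − 20.0000y = -120.0000  (c_2=79.0000)
row 2: -8.0000x + 0.0000y = -40.0000  (c_3=-1.0000)
Cramer on rows 1–2 → x = 5.0000, y = 4.0000

(5.0000, 4.0000)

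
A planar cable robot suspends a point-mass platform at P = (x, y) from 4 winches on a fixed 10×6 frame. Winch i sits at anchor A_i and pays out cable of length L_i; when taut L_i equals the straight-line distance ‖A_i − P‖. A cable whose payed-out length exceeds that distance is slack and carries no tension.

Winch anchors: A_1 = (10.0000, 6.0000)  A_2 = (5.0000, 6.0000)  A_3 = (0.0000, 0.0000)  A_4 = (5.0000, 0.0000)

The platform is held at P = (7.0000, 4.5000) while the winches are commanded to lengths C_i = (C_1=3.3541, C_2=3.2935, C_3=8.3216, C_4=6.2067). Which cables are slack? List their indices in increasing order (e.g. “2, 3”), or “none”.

cable 1: √((3.0000)²+(1.5000)²)=3.3541, C_1=3.3541: taut
cable 2: √((-2.0000)²+(1.5000)²)=2.5000, C_2=3.2935: slack
cable 3: √((-7.0000)²+(-4.5000)²)=8.3217, C_3=8.3216: taut
cable 4: √((-2.0000)²+(-4.5000)²)=4.9244, C_4=6.2067: slack

2, 4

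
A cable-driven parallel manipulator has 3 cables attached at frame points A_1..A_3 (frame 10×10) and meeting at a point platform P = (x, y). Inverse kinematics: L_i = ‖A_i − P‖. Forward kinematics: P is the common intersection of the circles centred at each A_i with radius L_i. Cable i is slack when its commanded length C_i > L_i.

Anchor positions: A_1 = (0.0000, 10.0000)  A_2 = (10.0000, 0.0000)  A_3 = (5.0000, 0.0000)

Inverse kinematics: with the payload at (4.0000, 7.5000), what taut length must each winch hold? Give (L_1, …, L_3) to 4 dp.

(4.7170, 9.6047, 7.5664)

L_1: Δ = A_1−P = (-4.0000, 2.5000) → ‖Δ‖ = √22.2500 = 4.7170
L_2: Δ = A_2−P = (6.0000, -7.5000) → ‖Δ‖ = √92.2500 = 9.6047
L_3: Δ = A_3−P = (1.0000, -7.5000) → ‖Δ‖ = √57.2500 = 7.5664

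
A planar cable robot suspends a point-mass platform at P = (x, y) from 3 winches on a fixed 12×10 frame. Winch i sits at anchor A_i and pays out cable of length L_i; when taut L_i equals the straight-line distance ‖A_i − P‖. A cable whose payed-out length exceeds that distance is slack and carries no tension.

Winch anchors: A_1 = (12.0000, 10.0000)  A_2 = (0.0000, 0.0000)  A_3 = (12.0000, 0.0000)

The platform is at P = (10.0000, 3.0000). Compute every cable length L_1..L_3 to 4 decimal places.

cable 1: Δx=2.0000, Δy=7.0000; L_1 = √(Δx²+Δy²) = 7.2801
cable 2: Δx=-10.0000, Δy=-3.0000; L_2 = √(Δx²+Δy²) = 10.4403
cable 3: Δx=2.0000, Δy=-3.0000; L_3 = √(Δx²+Δy²) = 3.6056

(7.2801, 10.4403, 3.6056)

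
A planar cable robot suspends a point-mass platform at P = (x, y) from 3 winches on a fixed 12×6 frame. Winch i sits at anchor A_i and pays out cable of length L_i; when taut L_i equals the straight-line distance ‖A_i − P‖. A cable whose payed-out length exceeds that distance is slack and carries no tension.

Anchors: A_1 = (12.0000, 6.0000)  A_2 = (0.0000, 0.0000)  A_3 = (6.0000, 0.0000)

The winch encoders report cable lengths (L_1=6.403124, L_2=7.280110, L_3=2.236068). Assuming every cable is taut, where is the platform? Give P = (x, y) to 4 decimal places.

(7.0000, 2.0000)

circle eqns → linear via eq_j − eq_1; set c_j = A_j·A_j − L_j²
c_1 = 144.0000+36.0000−41.0000 = 139.0000
24.0000·x + 12.0000·y = c_1−c_2 = 192.0000
12.0000·x + 12.0000·y = c_1−c_3 = 108.0000
solve first two rows → x=7.0000, y=2.0000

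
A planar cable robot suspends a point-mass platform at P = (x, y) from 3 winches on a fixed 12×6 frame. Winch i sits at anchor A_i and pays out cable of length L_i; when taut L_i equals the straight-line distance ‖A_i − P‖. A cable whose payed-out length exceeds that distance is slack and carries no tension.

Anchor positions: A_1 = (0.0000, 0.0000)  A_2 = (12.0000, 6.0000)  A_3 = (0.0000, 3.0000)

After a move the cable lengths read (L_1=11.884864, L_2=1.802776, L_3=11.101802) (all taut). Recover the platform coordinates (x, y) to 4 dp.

circle eqns → linear via eq_j − eq_1; set c_j = A_j·A_j − L_j²
c_1 = 0.0000+0.0000−141.2500 = -141.2500
-24.0000·x − 12.0000·y = c_1−c_2 = -318.0000
0.0000·x − 6.0000·y = c_1−c_3 = -27.0000
solve first two rows → x=11.0000, y=4.5000

(11.0000, 4.5000)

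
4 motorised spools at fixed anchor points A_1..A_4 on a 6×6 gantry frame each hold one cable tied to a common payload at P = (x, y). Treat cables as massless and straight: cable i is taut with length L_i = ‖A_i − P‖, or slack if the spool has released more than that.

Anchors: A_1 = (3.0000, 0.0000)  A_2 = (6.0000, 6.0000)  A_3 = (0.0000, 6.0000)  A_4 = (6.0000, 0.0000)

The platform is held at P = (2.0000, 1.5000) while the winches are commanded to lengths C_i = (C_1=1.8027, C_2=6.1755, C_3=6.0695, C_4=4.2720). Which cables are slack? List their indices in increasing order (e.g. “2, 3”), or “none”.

2, 3

cable 1: √((1.0000)²+(-1.5000)²)=1.8028, C_1=1.8027: taut
cable 2: √((4.0000)²+(4.5000)²)=6.0208, C_2=6.1755: slack
cable 3: √((-2.0000)²+(4.5000)²)=4.9244, C_3=6.0695: slack
cable 4: √((4.0000)²+(-1.5000)²)=4.2720, C_4=4.2720: taut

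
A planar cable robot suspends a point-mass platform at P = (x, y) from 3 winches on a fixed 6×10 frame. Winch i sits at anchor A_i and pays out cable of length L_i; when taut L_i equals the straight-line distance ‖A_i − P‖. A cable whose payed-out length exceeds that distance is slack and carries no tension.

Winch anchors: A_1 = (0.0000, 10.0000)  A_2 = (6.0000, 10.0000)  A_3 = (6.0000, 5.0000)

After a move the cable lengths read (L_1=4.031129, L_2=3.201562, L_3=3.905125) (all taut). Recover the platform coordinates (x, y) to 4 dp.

(3.5000, 8.0000)

circle eqns → linear via eq_j − eq_1; set k_j = A_j·A_j − L_j²
k_1 = 0.0000+100.0000−16.2500 = 83.7500
-12.0000·x + 0.0000·y = k_1−k_2 = -42.0000
-12.0000·x + 10.0000·y = k_1−k_3 = 38.0000
solve first two rows → x=3.5000, y=8.0000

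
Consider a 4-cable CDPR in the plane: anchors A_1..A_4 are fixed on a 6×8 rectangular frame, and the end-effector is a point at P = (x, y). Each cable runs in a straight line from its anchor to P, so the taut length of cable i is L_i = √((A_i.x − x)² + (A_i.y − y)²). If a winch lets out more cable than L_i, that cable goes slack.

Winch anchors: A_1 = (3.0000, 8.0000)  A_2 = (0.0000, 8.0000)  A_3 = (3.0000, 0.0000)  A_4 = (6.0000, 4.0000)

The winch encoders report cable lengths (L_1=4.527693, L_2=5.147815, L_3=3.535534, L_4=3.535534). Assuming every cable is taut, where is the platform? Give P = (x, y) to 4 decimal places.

circle eqns → linear via eq_j − eq_1; set c_j = A_j·A_j − L_j²
c_1 = 9.0000+64.0000−20.5000 = 52.5000
6.0000·x + 0.0000·y = c_1−c_2 = 15.0000
0.0000·x + 16.0000·y = c_1−c_3 = 56.0000
-6.0000·x + 8.0000·y = c_1−c_4 = 13.0000
solve first two rows → x=2.5000, y=3.5000
check cable 4: ‖A_4−P‖² = 12.5000 ≈ L_4² = 12.5000 ✓

(2.5000, 3.5000)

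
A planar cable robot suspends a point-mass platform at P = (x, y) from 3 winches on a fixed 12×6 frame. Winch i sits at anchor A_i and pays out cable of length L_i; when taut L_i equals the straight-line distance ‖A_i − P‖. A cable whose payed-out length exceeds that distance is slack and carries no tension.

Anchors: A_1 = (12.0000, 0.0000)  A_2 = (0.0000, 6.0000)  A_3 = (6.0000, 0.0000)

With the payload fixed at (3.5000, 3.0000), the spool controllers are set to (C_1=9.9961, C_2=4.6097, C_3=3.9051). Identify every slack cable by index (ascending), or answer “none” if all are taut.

1

cable 1: L_1 = ‖A_1−P‖ = 9.0139;  C_1 = 9.9961 → slack
cable 2: L_2 = ‖A_2−P‖ = 4.6098;  C_2 = 4.6097 → taut
cable 3: L_3 = ‖A_3−P‖ = 3.9051;  C_3 = 3.9051 → taut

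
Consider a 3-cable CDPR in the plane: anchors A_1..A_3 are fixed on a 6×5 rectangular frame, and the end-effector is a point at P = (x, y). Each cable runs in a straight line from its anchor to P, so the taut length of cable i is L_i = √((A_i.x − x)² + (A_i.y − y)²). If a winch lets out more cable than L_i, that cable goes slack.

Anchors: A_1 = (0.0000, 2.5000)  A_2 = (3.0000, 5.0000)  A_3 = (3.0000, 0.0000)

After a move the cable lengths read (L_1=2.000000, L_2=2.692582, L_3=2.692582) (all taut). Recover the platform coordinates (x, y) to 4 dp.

(2.0000, 2.5000)

expand ‖A_i−P‖²=L_i² and subtract eq 1 (c_i ≔ ‖A_i‖²−L_i²)
c_1 = 0.0000+6.2500−4.0000 = 2.2500
eq1−eq2 → [-6.0000  -5.0000]·P = -24.5000
eq1−eq3 → [-6.0000  5.0000]·P = 0.5000
2×2 solve → P = (2.0000, 2.5000)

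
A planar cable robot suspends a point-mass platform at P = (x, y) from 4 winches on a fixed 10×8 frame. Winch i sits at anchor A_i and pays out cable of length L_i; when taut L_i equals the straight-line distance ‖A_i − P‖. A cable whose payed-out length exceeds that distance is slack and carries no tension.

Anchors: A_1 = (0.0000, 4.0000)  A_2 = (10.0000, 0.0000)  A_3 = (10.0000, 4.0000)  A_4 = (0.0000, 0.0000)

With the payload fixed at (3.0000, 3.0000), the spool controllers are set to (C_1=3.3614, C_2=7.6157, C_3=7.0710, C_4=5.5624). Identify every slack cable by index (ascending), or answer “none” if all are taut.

1, 4

i=1: geometric 3.1623 vs commanded 3.3614 ⇒ slack
i=2: geometric 7.6158 vs commanded 7.6157 ⇒ taut
i=3: geometric 7.0711 vs commanded 7.0710 ⇒ taut
i=4: geometric 4.2426 vs commanded 5.5624 ⇒ slack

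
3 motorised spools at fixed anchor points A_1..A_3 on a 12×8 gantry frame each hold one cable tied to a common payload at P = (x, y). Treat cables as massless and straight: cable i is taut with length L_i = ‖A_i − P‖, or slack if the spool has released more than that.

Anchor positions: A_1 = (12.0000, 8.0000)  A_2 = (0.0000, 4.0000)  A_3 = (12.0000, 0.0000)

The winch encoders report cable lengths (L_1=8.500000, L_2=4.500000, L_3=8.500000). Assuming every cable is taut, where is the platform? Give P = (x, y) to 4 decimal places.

expand ‖A_i−P‖²=L_i² and subtract eq 1 (q_i ≔ ‖A_i‖²−L_i²)
q_1 = 144.0000+64.0000−72.2500 = 135.7500
eq1−eq2 → [24.0000  8.0000]·P = 140.0000
eq1−eq3 → [0.0000  16.0000]·P = 64.0000
2×2 solve → P = (4.5000, 4.0000)

(4.5000, 4.0000)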